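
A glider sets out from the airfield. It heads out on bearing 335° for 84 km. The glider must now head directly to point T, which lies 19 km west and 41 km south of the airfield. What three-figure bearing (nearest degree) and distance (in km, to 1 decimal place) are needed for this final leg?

Leg 1 (335°, 84 km): east 84 sin 335° = -35.50, north 84 cos 335° = 76.13
Current position: (-35.50, 76.13). Target: (-19, -41). Remaining: Δeast = 16.50, Δnorth = -117.13.
Bearing = atan2(16.50, -117.13) mod 360° = 171.98°; distance = √((16.50)² + (-117.13)²) = 118.286 km.

172°, 118.3 km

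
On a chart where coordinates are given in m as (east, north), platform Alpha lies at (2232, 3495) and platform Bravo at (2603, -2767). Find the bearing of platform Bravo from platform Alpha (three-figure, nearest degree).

177°

Δeast = 2603 − 2232 = 371.00; Δnorth = -2767 − 3495 = -6262.00.
Bearing = atan2(Δeast, Δnorth) mod 360° = 176.61° ≈ 177°.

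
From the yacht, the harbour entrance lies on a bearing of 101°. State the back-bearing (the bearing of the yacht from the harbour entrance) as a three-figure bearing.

281°

Back-bearing = 101° + 180° = 281°.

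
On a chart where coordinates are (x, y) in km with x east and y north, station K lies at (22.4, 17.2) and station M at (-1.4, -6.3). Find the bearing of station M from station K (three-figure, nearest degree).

225°

Δeast = -1.4 − 22.4 = -23.80; Δnorth = -6.3 − 17.2 = -23.50.
Bearing = atan2(Δeast, Δnorth) mod 360° = 225.36° ≈ 225°.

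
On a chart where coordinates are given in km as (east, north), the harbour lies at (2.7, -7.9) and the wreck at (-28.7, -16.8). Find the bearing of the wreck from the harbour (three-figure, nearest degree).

Δeast = -28.7 − 2.7 = -31.40; Δnorth = -16.8 − -7.9 = -8.90.
Bearing = atan2(Δeast, Δnorth) mod 360° = 254.18° ≈ 254°.

254°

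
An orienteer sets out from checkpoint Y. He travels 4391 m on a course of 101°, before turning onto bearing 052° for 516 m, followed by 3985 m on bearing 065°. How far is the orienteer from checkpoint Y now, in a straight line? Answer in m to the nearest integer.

Leg 1 (101°, 4391 m): east 4391 sin 101° = 4310.32, north 4391 cos 101° = -837.84
Leg 2 (052°, 516 m): east 516 sin 52° = 406.61, north 516 cos 52° = 317.68
Leg 3 (065°, 3985 m): east 3985 sin 65° = 3611.64, north 3985 cos 65° = 1684.13
Net: 8328.58 east, 1163.97 north. Distance = √((8328.58)² + (1163.97)²) = 8409.518 m.

8410 m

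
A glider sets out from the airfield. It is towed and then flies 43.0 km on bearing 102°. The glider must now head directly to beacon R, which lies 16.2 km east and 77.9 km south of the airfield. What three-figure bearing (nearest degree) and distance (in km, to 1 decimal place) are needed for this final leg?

201°, 73.6 km

Leg 1 (102°, 43.0 km): east 43.0 sin 102° = 42.06, north 43.0 cos 102° = -8.94
Current position: (42.06, -8.94). Target: (16.2, -77.9). Remaining: Δeast = -25.86, Δnorth = -68.96.
Bearing = atan2(-25.86, -68.96) mod 360° = 200.56°; distance = √((-25.86)² + (-68.96)²) = 73.649 km.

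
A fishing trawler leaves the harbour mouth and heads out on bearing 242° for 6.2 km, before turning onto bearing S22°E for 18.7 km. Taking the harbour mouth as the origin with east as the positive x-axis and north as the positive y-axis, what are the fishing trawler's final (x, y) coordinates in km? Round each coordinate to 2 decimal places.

(1.53, -20.25)

Leg 1 (242°, 6.2 km): east 6.2 sin 242° = -5.47, north 6.2 cos 242° = -2.91
Leg 2 (S22°E, 18.7 km): east 18.7 sin 158° = 7.01, north 18.7 cos 158° = -17.34
Summing: 1.53 km east, -20.25 km north → (1.53, -20.25).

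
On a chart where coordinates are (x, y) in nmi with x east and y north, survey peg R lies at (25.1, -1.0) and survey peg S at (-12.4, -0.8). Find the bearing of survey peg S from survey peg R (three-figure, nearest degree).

270°

Δeast = -12.4 − 25.1 = -37.50; Δnorth = -0.8 − -1.0 = 0.20.
Bearing = atan2(Δeast, Δnorth) mod 360° = 270.31° ≈ 270°.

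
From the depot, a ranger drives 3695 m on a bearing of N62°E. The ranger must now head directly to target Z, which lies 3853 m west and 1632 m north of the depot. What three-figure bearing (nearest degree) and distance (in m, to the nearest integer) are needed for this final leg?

269°, 7116 m

Leg 1 (N62°E, 3695 m): east 3695 sin 62° = 3262.49, north 3695 cos 62° = 1734.70
Current position: (3262.49, 1734.70). Target: (-3853, 1632). Remaining: Δeast = -7115.49, Δnorth = -102.70.
Bearing = atan2(-7115.49, -102.70) mod 360° = 269.17°; distance = √((-7115.49)² + (-102.70)²) = 7116.232 m.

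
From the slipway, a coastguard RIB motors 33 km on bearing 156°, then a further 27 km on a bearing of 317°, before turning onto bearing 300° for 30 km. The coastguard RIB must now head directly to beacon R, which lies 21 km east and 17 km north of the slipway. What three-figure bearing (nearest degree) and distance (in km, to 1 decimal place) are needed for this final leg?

077°, 53.4 km

Leg 1 (156°, 33 km): east 33 sin 156° = 13.42, north 33 cos 156° = -30.15
Leg 2 (317°, 27 km): east 27 sin 317° = -18.41, north 27 cos 317° = 19.75
Leg 3 (300°, 30 km): east 30 sin 300° = -25.98, north 30 cos 300° = 15.00
Current position: (-30.97, 4.60). Target: (21, 17). Remaining: Δeast = 51.97, Δnorth = 12.40.
Bearing = atan2(51.97, 12.40) mod 360° = 76.58°; distance = √((51.97)² + (12.40)²) = 53.431 km.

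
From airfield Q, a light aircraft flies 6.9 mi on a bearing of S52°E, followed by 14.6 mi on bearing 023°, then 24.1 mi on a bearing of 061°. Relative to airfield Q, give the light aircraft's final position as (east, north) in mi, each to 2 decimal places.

(32.22, 20.88)

Leg 1 (S52°E, 6.9 mi): east 6.9 sin 128° = 5.44, north 6.9 cos 128° = -4.25
Leg 2 (023°, 14.6 mi): east 14.6 sin 23° = 5.70, north 14.6 cos 23° = 13.44
Leg 3 (061°, 24.1 mi): east 24.1 sin 61° = 21.08, north 24.1 cos 61° = 11.68
Summing: 32.22 mi east, 20.88 mi north → (32.22, 20.88).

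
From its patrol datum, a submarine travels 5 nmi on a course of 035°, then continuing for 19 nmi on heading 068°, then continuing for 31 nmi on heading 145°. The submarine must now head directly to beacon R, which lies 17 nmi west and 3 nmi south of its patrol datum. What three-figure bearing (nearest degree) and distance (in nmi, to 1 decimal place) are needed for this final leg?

Leg 1 (035°, 5 nmi): east 5 sin 35° = 2.87, north 5 cos 35° = 4.10
Leg 2 (068°, 19 nmi): east 19 sin 68° = 17.62, north 19 cos 68° = 7.12
Leg 3 (145°, 31 nmi): east 31 sin 145° = 17.78, north 31 cos 145° = -25.39
Current position: (38.27, -14.18). Target: (-17, -3). Remaining: Δeast = -55.27, Δnorth = 11.18.
Bearing = atan2(-55.27, 11.18) mod 360° = 281.44°; distance = √((-55.27)² + (11.18)²) = 56.385 nmi.

281°, 56.4 nmi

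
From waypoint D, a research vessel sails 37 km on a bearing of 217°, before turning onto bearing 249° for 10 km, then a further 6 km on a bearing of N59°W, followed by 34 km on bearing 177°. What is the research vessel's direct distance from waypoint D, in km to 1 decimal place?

Leg 1 (217°, 37 km): east 37 sin 217° = -22.27, north 37 cos 217° = -29.55
Leg 2 (249°, 10 km): east 10 sin 249° = -9.34, north 10 cos 249° = -3.58
Leg 3 (N59°W, 6 km): east 6 sin 301° = -5.14, north 6 cos 301° = 3.09
Leg 4 (177°, 34 km): east 34 sin 177° = 1.78, north 34 cos 177° = -33.95
Net: -34.97 east, -64.00 north. Distance = √((-34.97)² + (-64.00)²) = 72.926 km.

72.9 km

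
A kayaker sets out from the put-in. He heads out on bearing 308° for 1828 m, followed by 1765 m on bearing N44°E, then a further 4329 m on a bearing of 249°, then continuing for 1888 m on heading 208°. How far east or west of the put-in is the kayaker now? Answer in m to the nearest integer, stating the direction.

Leg 1 (308°, 1828 m): east 1828 sin 308° = -1440.48, north 1828 cos 308° = 1125.43
Leg 2 (N44°E, 1765 m): east 1765 sin 44° = 1226.07, north 1765 cos 44° = 1269.63
Leg 3 (249°, 4329 m): east 4329 sin 249° = -4041.47, north 4329 cos 249° = -1551.37
Leg 4 (208°, 1888 m): east 1888 sin 208° = -886.36, north 1888 cos 208° = -1667.01
Net east component: -5142.24 m.

5142 m west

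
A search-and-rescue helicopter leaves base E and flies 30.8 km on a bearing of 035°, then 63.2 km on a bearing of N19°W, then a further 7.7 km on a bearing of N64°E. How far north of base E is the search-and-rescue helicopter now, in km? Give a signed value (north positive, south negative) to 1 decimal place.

88.4 km

Leg 1 (035°, 30.8 km): east 30.8 sin 35° = 17.67, north 30.8 cos 35° = 25.23
Leg 2 (N19°W, 63.2 km): east 63.2 sin 341° = -20.58, north 63.2 cos 341° = 59.76
Leg 3 (N64°E, 7.7 km): east 7.7 sin 64° = 6.92, north 7.7 cos 64° = 3.38
Net north component: 88.36 km.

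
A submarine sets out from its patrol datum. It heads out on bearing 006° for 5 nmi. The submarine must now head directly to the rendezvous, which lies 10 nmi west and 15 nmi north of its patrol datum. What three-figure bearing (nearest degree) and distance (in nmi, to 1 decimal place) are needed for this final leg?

314°, 14.5 nmi

Leg 1 (006°, 5 nmi): east 5 sin 6° = 0.52, north 5 cos 6° = 4.97
Current position: (0.52, 4.97). Target: (-10, 15). Remaining: Δeast = -10.52, Δnorth = 10.03.
Bearing = atan2(-10.52, 10.03) mod 360° = 313.62°; distance = √((-10.52)² + (10.03)²) = 14.535 nmi.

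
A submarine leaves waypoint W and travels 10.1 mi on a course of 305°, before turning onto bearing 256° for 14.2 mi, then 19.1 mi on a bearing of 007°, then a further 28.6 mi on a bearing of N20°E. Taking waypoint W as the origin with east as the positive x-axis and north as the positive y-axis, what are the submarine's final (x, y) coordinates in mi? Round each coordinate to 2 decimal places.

(-9.94, 48.19)

Leg 1 (305°, 10.1 mi): east 10.1 sin 305° = -8.27, north 10.1 cos 305° = 5.79
Leg 2 (256°, 14.2 mi): east 14.2 sin 256° = -13.78, north 14.2 cos 256° = -3.44
Leg 3 (007°, 19.1 mi): east 19.1 sin 7° = 2.33, north 19.1 cos 7° = 18.96
Leg 4 (N20°E, 28.6 mi): east 28.6 sin 20° = 9.78, north 28.6 cos 20° = 26.88
Summing: -9.94 mi east, 48.19 mi north → (-9.94, 48.19).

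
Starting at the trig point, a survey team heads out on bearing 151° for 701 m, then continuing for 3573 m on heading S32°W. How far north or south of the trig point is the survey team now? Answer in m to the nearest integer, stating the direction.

3643 m south

Leg 1 (151°, 701 m): east 701 sin 151° = 339.85, north 701 cos 151° = -613.11
Leg 2 (S32°W, 3573 m): east 3573 sin 212° = -1893.40, north 3573 cos 212° = -3030.08
Net north component: -3643.18 m.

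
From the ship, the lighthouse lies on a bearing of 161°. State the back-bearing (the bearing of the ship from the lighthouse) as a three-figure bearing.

341°

Back-bearing = 161° + 180° = 341°.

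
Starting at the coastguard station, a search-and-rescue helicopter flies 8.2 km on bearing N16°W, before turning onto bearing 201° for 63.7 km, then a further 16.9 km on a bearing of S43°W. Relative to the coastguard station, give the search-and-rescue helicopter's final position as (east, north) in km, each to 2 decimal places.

Leg 1 (N16°W, 8.2 km): east 8.2 sin 344° = -2.26, north 8.2 cos 344° = 7.88
Leg 2 (201°, 63.7 km): east 63.7 sin 201° = -22.83, north 63.7 cos 201° = -59.47
Leg 3 (S43°W, 16.9 km): east 16.9 sin 223° = -11.53, north 16.9 cos 223° = -12.36
Summing: -36.61 km east, -63.95 km north → (-36.61, -63.95).

(-36.61, -63.95)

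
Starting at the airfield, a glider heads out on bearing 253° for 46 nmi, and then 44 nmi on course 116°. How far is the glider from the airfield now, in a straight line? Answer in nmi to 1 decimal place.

Leg 1 (253°, 46 nmi): east 46 sin 253° = -43.99, north 46 cos 253° = -13.45
Leg 2 (116°, 44 nmi): east 44 sin 116° = 39.55, north 44 cos 116° = -19.29
Net: -4.44 east, -32.74 north. Distance = √((-4.44)² + (-32.74)²) = 33.038 nmi.

33.0 nmi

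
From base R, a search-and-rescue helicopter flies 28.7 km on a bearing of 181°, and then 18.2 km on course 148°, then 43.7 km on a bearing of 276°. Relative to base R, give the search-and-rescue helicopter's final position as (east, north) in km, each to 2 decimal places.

(-34.32, -39.56)

Leg 1 (181°, 28.7 km): east 28.7 sin 181° = -0.50, north 28.7 cos 181° = -28.70
Leg 2 (148°, 18.2 km): east 18.2 sin 148° = 9.64, north 18.2 cos 148° = -15.43
Leg 3 (276°, 43.7 km): east 43.7 sin 276° = -43.46, north 43.7 cos 276° = 4.57
Summing: -34.32 km east, -39.56 km north → (-34.32, -39.56).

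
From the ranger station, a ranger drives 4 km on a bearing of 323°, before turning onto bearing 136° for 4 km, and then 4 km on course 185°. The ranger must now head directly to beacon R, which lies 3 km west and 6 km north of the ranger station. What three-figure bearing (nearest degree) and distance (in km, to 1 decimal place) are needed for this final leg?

343°, 10.1 km

Leg 1 (323°, 4 km): east 4 sin 323° = -2.41, north 4 cos 323° = 3.19
Leg 2 (136°, 4 km): east 4 sin 136° = 2.78, north 4 cos 136° = -2.88
Leg 3 (185°, 4 km): east 4 sin 185° = -0.35, north 4 cos 185° = -3.98
Current position: (0.02, -3.67). Target: (-3, 6). Remaining: Δeast = -3.02, Δnorth = 9.67.
Bearing = atan2(-3.02, 9.67) mod 360° = 342.64°; distance = √((-3.02)² + (9.67)²) = 10.129 km.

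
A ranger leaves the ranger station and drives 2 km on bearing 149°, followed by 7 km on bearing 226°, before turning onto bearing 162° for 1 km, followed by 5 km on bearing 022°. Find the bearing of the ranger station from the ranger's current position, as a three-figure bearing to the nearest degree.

Leg 1 (149°, 2 km): east 2 sin 149° = 1.03, north 2 cos 149° = -1.71
Leg 2 (226°, 7 km): east 7 sin 226° = -5.04, north 7 cos 226° = -4.86
Leg 3 (162°, 1 km): east 1 sin 162° = 0.31, north 1 cos 162° = -0.95
Leg 4 (022°, 5 km): east 5 sin 22° = 1.87, north 5 cos 22° = 4.64
Net displacement: -1.82 east, -2.89 north. Direction back to start is (1.82, 2.89): bearing = atan2(1.82, 2.89) mod 360° = 32.23° ≈ 032°.

032°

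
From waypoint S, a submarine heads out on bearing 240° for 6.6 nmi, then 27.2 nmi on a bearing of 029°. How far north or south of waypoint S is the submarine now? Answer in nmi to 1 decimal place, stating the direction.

Leg 1 (240°, 6.6 nmi): east 6.6 sin 240° = -5.72, north 6.6 cos 240° = -3.30
Leg 2 (029°, 27.2 nmi): east 27.2 sin 29° = 13.19, north 27.2 cos 29° = 23.79
Net north component: 20.49 nmi.

20.5 nmi north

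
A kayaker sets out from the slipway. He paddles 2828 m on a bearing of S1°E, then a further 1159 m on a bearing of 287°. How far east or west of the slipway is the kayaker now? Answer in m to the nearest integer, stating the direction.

Leg 1 (S1°E, 2828 m): east 2828 sin 179° = 49.36, north 2828 cos 179° = -2827.57
Leg 2 (287°, 1159 m): east 1159 sin 287° = -1108.36, north 1159 cos 287° = 338.86
Net east component: -1059.00 m.

1059 m west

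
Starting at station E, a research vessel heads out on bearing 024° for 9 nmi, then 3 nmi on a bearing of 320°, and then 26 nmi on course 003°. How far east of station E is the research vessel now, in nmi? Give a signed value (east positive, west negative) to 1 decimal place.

Leg 1 (024°, 9 nmi): east 9 sin 24° = 3.66, north 9 cos 24° = 8.22
Leg 2 (320°, 3 nmi): east 3 sin 320° = -1.93, north 3 cos 320° = 2.30
Leg 3 (003°, 26 nmi): east 26 sin 3° = 1.36, north 26 cos 3° = 25.96
Net east component: 3.09 nmi.

3.1 nmi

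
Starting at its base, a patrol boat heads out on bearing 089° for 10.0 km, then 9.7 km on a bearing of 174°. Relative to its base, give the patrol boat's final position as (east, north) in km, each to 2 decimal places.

(11.01, -9.47)

Leg 1 (089°, 10.0 km): east 10.0 sin 89° = 10.00, north 10.0 cos 89° = 0.17
Leg 2 (174°, 9.7 km): east 9.7 sin 174° = 1.01, north 9.7 cos 174° = -9.65
Summing: 11.01 km east, -9.47 km north → (11.01, -9.47).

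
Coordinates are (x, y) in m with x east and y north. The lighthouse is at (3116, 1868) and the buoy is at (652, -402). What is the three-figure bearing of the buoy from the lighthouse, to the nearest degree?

227°

Δeast = 652 − 3116 = -2464.00; Δnorth = -402 − 1868 = -2270.00.
Bearing = atan2(Δeast, Δnorth) mod 360° = 227.35° ≈ 227°.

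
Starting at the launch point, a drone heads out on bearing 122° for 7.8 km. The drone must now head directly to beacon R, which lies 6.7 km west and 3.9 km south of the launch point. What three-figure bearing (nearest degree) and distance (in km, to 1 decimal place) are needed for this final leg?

Leg 1 (122°, 7.8 km): east 7.8 sin 122° = 6.61, north 7.8 cos 122° = -4.13
Current position: (6.61, -4.13). Target: (-6.7, -3.9). Remaining: Δeast = -13.31, Δnorth = 0.23.
Bearing = atan2(-13.31, 0.23) mod 360° = 271.00°; distance = √((-13.31)² + (0.23)²) = 13.317 km.

271°, 13.3 km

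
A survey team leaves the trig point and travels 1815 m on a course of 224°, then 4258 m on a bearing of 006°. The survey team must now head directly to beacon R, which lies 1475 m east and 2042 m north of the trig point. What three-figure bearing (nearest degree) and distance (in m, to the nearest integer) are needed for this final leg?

111°, 2456 m

Leg 1 (224°, 1815 m): east 1815 sin 224° = -1260.80, north 1815 cos 224° = -1305.60
Leg 2 (006°, 4258 m): east 4258 sin 6° = 445.08, north 4258 cos 6° = 4234.67
Current position: (-815.72, 2929.07). Target: (1475, 2042). Remaining: Δeast = 2290.72, Δnorth = -887.07.
Bearing = atan2(2290.72, -887.07) mod 360° = 111.17°; distance = √((2290.72)² + (-887.07)²) = 2456.483 m.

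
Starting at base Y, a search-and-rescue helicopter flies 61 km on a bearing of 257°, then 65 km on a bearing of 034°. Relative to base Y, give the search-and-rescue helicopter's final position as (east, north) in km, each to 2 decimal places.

Leg 1 (257°, 61 km): east 61 sin 257° = -59.44, north 61 cos 257° = -13.72
Leg 2 (034°, 65 km): east 65 sin 34° = 36.35, north 65 cos 34° = 53.89
Summing: -23.09 km east, 40.17 km north → (-23.09, 40.17).

(-23.09, 40.17)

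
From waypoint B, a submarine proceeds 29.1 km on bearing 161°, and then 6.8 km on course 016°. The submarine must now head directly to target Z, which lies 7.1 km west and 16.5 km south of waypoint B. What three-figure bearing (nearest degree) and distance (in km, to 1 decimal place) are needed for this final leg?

Leg 1 (161°, 29.1 km): east 29.1 sin 161° = 9.47, north 29.1 cos 161° = -27.51
Leg 2 (016°, 6.8 km): east 6.8 sin 16° = 1.87, north 6.8 cos 16° = 6.54
Current position: (11.35, -20.98). Target: (-7.1, -16.5). Remaining: Δeast = -18.45, Δnorth = 4.48.
Bearing = atan2(-18.45, 4.48) mod 360° = 283.64°; distance = √((-18.45)² + (4.48)²) = 18.984 km.

284°, 19.0 km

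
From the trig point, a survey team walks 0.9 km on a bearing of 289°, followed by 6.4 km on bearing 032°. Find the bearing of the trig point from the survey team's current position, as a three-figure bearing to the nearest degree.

204°

Leg 1 (289°, 0.9 km): east 0.9 sin 289° = -0.85, north 0.9 cos 289° = 0.29
Leg 2 (032°, 6.4 km): east 6.4 sin 32° = 3.39, north 6.4 cos 32° = 5.43
Net displacement: 2.54 east, 5.72 north. Direction back to start is (-2.54, -5.72): bearing = atan2(-2.54, -5.72) mod 360° = 203.95° ≈ 204°.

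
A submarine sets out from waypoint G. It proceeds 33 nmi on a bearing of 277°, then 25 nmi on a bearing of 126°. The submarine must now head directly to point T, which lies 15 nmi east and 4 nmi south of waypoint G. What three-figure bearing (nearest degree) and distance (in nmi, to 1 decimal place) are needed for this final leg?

Leg 1 (277°, 33 nmi): east 33 sin 277° = -32.75, north 33 cos 277° = 4.02
Leg 2 (126°, 25 nmi): east 25 sin 126° = 20.23, north 25 cos 126° = -14.69
Current position: (-12.53, -10.67). Target: (15, -4). Remaining: Δeast = 27.53, Δnorth = 6.67.
Bearing = atan2(27.53, 6.67) mod 360° = 76.37°; distance = √((27.53)² + (6.67)²) = 28.326 nmi.

076°, 28.3 nmi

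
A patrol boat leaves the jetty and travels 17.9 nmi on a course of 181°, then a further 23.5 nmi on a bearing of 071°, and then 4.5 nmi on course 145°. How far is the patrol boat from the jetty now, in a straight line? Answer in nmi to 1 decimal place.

28.2 nmi

Leg 1 (181°, 17.9 nmi): east 17.9 sin 181° = -0.31, north 17.9 cos 181° = -17.90
Leg 2 (071°, 23.5 nmi): east 23.5 sin 71° = 22.22, north 23.5 cos 71° = 7.65
Leg 3 (145°, 4.5 nmi): east 4.5 sin 145° = 2.58, north 4.5 cos 145° = -3.69
Net: 24.49 east, -13.93 north. Distance = √((24.49)² + (-13.93)²) = 28.174 nmi.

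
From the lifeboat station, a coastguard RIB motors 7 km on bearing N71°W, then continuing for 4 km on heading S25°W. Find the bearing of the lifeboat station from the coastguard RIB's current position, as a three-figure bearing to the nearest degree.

081°

Leg 1 (N71°W, 7 km): east 7 sin 289° = -6.62, north 7 cos 289° = 2.28
Leg 2 (S25°W, 4 km): east 4 sin 205° = -1.69, north 4 cos 205° = -3.63
Net displacement: -8.31 east, -1.35 north. Direction back to start is (8.31, 1.35): bearing = atan2(8.31, 1.35) mod 360° = 80.80° ≈ 081°.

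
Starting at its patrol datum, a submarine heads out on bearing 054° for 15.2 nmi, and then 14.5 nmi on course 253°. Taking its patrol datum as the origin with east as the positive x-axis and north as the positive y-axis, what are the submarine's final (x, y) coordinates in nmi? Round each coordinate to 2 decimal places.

Leg 1 (054°, 15.2 nmi): east 15.2 sin 54° = 12.30, north 15.2 cos 54° = 8.93
Leg 2 (253°, 14.5 nmi): east 14.5 sin 253° = -13.87, north 14.5 cos 253° = -4.24
Summing: -1.57 nmi east, 4.69 nmi north → (-1.57, 4.69).

(-1.57, 4.69)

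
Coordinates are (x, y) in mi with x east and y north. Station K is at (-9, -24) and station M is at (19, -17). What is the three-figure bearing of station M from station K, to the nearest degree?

Δeast = 19 − -9 = 28.00; Δnorth = -17 − -24 = 7.00.
Bearing = atan2(Δeast, Δnorth) mod 360° = 75.96° ≈ 076°.

076°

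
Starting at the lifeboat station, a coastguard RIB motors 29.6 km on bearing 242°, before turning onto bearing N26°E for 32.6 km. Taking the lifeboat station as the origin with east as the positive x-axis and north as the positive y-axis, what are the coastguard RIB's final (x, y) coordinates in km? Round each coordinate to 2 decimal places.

Leg 1 (242°, 29.6 km): east 29.6 sin 242° = -26.14, north 29.6 cos 242° = -13.90
Leg 2 (N26°E, 32.6 km): east 32.6 sin 26° = 14.29, north 32.6 cos 26° = 29.30
Summing: -11.84 km east, 15.40 km north → (-11.84, 15.40).

(-11.84, 15.40)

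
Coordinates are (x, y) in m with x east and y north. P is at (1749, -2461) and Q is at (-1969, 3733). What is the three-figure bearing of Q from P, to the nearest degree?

329°

Δeast = -1969 − 1749 = -3718.00; Δnorth = 3733 − -2461 = 6194.00.
Bearing = atan2(Δeast, Δnorth) mod 360° = 329.03° ≈ 329°.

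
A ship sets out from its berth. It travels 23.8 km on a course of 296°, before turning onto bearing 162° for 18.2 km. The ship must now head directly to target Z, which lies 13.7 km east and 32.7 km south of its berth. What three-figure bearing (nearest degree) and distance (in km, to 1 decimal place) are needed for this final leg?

131°, 39.2 km

Leg 1 (296°, 23.8 km): east 23.8 sin 296° = -21.39, north 23.8 cos 296° = 10.43
Leg 2 (162°, 18.2 km): east 18.2 sin 162° = 5.62, north 18.2 cos 162° = -17.31
Current position: (-15.77, -6.88). Target: (13.7, -32.7). Remaining: Δeast = 29.47, Δnorth = -25.82.
Bearing = atan2(29.47, -25.82) mod 360° = 131.23°; distance = √((29.47)² + (-25.82)²) = 39.182 km.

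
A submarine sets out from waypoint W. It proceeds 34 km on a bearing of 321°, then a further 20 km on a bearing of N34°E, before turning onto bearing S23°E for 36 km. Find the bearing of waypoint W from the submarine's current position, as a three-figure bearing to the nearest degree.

Leg 1 (321°, 34 km): east 34 sin 321° = -21.40, north 34 cos 321° = 26.42
Leg 2 (N34°E, 20 km): east 20 sin 34° = 11.18, north 20 cos 34° = 16.58
Leg 3 (S23°E, 36 km): east 36 sin 157° = 14.07, north 36 cos 157° = -33.14
Net displacement: 3.85 east, 9.87 north. Direction back to start is (-3.85, -9.87): bearing = atan2(-3.85, -9.87) mod 360° = 201.33° ≈ 201°.

201°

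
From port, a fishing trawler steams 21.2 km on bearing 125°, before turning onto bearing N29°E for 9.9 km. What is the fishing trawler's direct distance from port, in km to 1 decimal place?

22.4 km

Leg 1 (125°, 21.2 km): east 21.2 sin 125° = 17.37, north 21.2 cos 125° = -12.16
Leg 2 (N29°E, 9.9 km): east 9.9 sin 29° = 4.80, north 9.9 cos 29° = 8.66
Net: 22.17 east, -3.50 north. Distance = √((22.17)² + (-3.50)²) = 22.440 km.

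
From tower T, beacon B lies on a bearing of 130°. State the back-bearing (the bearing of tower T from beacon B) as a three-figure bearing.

310°

Back-bearing = 130° + 180° = 310°.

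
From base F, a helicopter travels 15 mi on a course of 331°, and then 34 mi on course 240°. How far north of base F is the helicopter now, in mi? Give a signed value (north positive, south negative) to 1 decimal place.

-3.9 mi

Leg 1 (331°, 15 mi): east 15 sin 331° = -7.27, north 15 cos 331° = 13.12
Leg 2 (240°, 34 mi): east 34 sin 240° = -29.44, north 34 cos 240° = -17.00
Net north component: -3.88 mi.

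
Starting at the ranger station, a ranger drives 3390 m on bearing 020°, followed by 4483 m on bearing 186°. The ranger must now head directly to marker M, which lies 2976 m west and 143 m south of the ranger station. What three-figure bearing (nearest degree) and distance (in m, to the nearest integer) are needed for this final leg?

287°, 3837 m

Leg 1 (020°, 3390 m): east 3390 sin 20° = 1159.45, north 3390 cos 20° = 3185.56
Leg 2 (186°, 4483 m): east 4483 sin 186° = -468.60, north 4483 cos 186° = -4458.44
Current position: (690.85, -1272.88). Target: (-2976, -143). Remaining: Δeast = -3666.85, Δnorth = 1129.88.
Bearing = atan2(-3666.85, 1129.88) mod 360° = 287.13°; distance = √((-3666.85)² + (1129.88)²) = 3836.979 m.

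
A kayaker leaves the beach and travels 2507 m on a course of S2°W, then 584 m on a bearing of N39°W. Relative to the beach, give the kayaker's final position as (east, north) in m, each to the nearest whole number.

Leg 1 (S2°W, 2507 m): east 2507 sin 182° = -87.49, north 2507 cos 182° = -2505.47
Leg 2 (N39°W, 584 m): east 584 sin 321° = -367.52, north 584 cos 321° = 453.85
Summing: -455.02 m east, -2051.62 m north → (-455, -2052).

(-455, -2052)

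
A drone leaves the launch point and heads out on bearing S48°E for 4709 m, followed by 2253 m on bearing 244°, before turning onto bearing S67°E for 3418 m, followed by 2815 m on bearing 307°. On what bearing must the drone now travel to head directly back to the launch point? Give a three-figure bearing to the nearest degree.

Leg 1 (S48°E, 4709 m): east 4709 sin 132° = 3499.47, north 4709 cos 132° = -3150.94
Leg 2 (244°, 2253 m): east 2253 sin 244° = -2024.98, north 2253 cos 244° = -987.65
Leg 3 (S67°E, 3418 m): east 3418 sin 113° = 3146.29, north 3418 cos 113° = -1335.52
Leg 4 (307°, 2815 m): east 2815 sin 307° = -2248.16, north 2815 cos 307° = 1694.11
Net displacement: 2372.61 east, -3780.00 north. Direction back to start is (-2372.61, 3780.00): bearing = atan2(-2372.61, 3780.00) mod 360° = 327.88° ≈ 328°.

328°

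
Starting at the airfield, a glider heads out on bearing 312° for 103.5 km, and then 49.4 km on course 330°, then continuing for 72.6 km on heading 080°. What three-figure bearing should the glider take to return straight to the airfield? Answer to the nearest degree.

Leg 1 (312°, 103.5 km): east 103.5 sin 312° = -76.92, north 103.5 cos 312° = 69.26
Leg 2 (330°, 49.4 km): east 49.4 sin 330° = -24.70, north 49.4 cos 330° = 42.78
Leg 3 (080°, 72.6 km): east 72.6 sin 80° = 71.50, north 72.6 cos 80° = 12.61
Net displacement: -30.12 east, 124.64 north. Direction back to start is (30.12, -124.64): bearing = atan2(30.12, -124.64) mod 360° = 166.42° ≈ 166°.

166°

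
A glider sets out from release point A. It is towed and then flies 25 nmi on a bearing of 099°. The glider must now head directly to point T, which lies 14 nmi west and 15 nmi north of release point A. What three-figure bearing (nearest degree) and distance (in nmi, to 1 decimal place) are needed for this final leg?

Leg 1 (099°, 25 nmi): east 25 sin 99° = 24.69, north 25 cos 99° = -3.91
Current position: (24.69, -3.91). Target: (-14, 15). Remaining: Δeast = -38.69, Δnorth = 18.91.
Bearing = atan2(-38.69, 18.91) mod 360° = 296.05°; distance = √((-38.69)² + (18.91)²) = 43.066 nmi.

296°, 43.1 nmi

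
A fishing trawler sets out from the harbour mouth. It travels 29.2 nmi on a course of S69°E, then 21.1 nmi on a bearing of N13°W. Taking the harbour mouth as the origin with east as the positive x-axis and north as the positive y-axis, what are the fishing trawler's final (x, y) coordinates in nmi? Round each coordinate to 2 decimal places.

(22.51, 10.09)

Leg 1 (S69°E, 29.2 nmi): east 29.2 sin 111° = 27.26, north 29.2 cos 111° = -10.46
Leg 2 (N13°W, 21.1 nmi): east 21.1 sin 347° = -4.75, north 21.1 cos 347° = 20.56
Summing: 22.51 nmi east, 10.09 nmi north → (22.51, 10.09).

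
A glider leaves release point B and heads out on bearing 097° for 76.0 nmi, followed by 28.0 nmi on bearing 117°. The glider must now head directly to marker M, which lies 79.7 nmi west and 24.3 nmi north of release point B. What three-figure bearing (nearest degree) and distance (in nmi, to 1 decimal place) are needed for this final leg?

Leg 1 (097°, 76.0 nmi): east 76.0 sin 97° = 75.43, north 76.0 cos 97° = -9.26
Leg 2 (117°, 28.0 nmi): east 28.0 sin 117° = 24.95, north 28.0 cos 117° = -12.71
Current position: (100.38, -21.97). Target: (-79.7, 24.3). Remaining: Δeast = -180.08, Δnorth = 46.27.
Bearing = atan2(-180.08, 46.27) mod 360° = 284.41°; distance = √((-180.08)² + (46.27)²) = 185.932 nmi.

284°, 185.9 nmi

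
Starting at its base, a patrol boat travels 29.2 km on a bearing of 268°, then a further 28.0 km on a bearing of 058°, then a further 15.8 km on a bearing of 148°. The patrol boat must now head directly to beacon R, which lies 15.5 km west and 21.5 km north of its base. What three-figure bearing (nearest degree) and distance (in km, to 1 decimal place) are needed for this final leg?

319°, 28.0 km

Leg 1 (268°, 29.2 km): east 29.2 sin 268° = -29.18, north 29.2 cos 268° = -1.02
Leg 2 (058°, 28.0 km): east 28.0 sin 58° = 23.75, north 28.0 cos 58° = 14.84
Leg 3 (148°, 15.8 km): east 15.8 sin 148° = 8.37, north 15.8 cos 148° = -13.40
Current position: (2.94, 0.42). Target: (-15.5, 21.5). Remaining: Δeast = -18.44, Δnorth = 21.08.
Bearing = atan2(-18.44, 21.08) mod 360° = 318.83°; distance = √((-18.44)² + (21.08)²) = 28.005 km.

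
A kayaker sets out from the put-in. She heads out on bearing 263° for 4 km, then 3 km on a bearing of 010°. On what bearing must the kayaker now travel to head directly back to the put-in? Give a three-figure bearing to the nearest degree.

126°

Leg 1 (263°, 4 km): east 4 sin 263° = -3.97, north 4 cos 263° = -0.49
Leg 2 (010°, 3 km): east 3 sin 10° = 0.52, north 3 cos 10° = 2.95
Net displacement: -3.45 east, 2.47 north. Direction back to start is (3.45, -2.47): bearing = atan2(3.45, -2.47) mod 360° = 125.57° ≈ 126°.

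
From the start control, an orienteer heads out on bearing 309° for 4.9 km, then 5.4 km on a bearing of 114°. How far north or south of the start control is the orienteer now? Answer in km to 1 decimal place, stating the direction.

Leg 1 (309°, 4.9 km): east 4.9 sin 309° = -3.81, north 4.9 cos 309° = 3.08
Leg 2 (114°, 5.4 km): east 5.4 sin 114° = 4.93, north 5.4 cos 114° = -2.20
Net north component: 0.89 km.

0.9 km north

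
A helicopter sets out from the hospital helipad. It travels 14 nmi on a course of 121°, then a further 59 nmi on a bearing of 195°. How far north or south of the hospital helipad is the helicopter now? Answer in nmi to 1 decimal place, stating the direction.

Leg 1 (121°, 14 nmi): east 14 sin 121° = 12.00, north 14 cos 121° = -7.21
Leg 2 (195°, 59 nmi): east 59 sin 195° = -15.27, north 59 cos 195° = -56.99
Net north component: -64.20 nmi.

64.2 nmi south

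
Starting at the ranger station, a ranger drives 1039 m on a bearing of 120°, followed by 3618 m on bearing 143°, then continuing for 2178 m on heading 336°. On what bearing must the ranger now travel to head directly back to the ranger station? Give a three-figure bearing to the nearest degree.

Leg 1 (120°, 1039 m): east 1039 sin 120° = 899.80, north 1039 cos 120° = -519.50
Leg 2 (143°, 3618 m): east 3618 sin 143° = 2177.37, north 3618 cos 143° = -2889.46
Leg 3 (336°, 2178 m): east 2178 sin 336° = -885.87, north 2178 cos 336° = 1989.70
Net displacement: 2191.29 east, -1419.26 north. Direction back to start is (-2191.29, 1419.26): bearing = atan2(-2191.29, 1419.26) mod 360° = 302.93° ≈ 303°.

303°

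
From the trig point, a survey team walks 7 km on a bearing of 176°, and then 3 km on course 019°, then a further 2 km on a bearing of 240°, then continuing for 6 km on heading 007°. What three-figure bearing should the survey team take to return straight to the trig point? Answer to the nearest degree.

Leg 1 (176°, 7 km): east 7 sin 176° = 0.49, north 7 cos 176° = -6.98
Leg 2 (019°, 3 km): east 3 sin 19° = 0.98, north 3 cos 19° = 2.84
Leg 3 (240°, 2 km): east 2 sin 240° = -1.73, north 2 cos 240° = -1.00
Leg 4 (007°, 6 km): east 6 sin 7° = 0.73, north 6 cos 7° = 5.96
Net displacement: 0.46 east, 0.81 north. Direction back to start is (-0.46, -0.81): bearing = atan2(-0.46, -0.81) mod 360° = 209.85° ≈ 210°.

210°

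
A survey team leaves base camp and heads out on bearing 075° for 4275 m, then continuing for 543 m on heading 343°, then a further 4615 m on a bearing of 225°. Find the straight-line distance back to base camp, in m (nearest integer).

Leg 1 (075°, 4275 m): east 4275 sin 75° = 4129.33, north 4275 cos 75° = 1106.45
Leg 2 (343°, 543 m): east 543 sin 343° = -158.76, north 543 cos 343° = 519.27
Leg 3 (225°, 4615 m): east 4615 sin 225° = -3263.30, north 4615 cos 225° = -3263.30
Net: 707.28 east, -1637.57 north. Distance = √((707.28)² + (-1637.57)²) = 1783.784 m.

1784 m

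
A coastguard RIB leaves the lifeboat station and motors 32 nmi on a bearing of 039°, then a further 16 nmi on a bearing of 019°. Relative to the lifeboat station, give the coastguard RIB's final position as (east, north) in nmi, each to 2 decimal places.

(25.35, 40.00)

Leg 1 (039°, 32 nmi): east 32 sin 39° = 20.14, north 32 cos 39° = 24.87
Leg 2 (019°, 16 nmi): east 16 sin 19° = 5.21, north 16 cos 19° = 15.13
Summing: 25.35 nmi east, 40.00 nmi north → (25.35, 40.00).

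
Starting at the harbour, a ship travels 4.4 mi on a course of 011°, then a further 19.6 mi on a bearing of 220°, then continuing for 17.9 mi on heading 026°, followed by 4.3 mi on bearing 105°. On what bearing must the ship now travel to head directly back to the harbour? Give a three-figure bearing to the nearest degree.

Leg 1 (011°, 4.4 mi): east 4.4 sin 11° = 0.84, north 4.4 cos 11° = 4.32
Leg 2 (220°, 19.6 mi): east 19.6 sin 220° = -12.60, north 19.6 cos 220° = -15.01
Leg 3 (026°, 17.9 mi): east 17.9 sin 26° = 7.85, north 17.9 cos 26° = 16.09
Leg 4 (105°, 4.3 mi): east 4.3 sin 105° = 4.15, north 4.3 cos 105° = -1.11
Net displacement: 0.24 east, 4.28 north. Direction back to start is (-0.24, -4.28): bearing = atan2(-0.24, -4.28) mod 360° = 183.23° ≈ 183°.

183°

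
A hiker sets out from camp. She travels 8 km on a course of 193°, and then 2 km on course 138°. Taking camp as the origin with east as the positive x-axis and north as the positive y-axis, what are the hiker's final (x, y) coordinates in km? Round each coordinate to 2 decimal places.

(-0.46, -9.28)

Leg 1 (193°, 8 km): east 8 sin 193° = -1.80, north 8 cos 193° = -7.79
Leg 2 (138°, 2 km): east 2 sin 138° = 1.34, north 2 cos 138° = -1.49
Summing: -0.46 km east, -9.28 km north → (-0.46, -9.28).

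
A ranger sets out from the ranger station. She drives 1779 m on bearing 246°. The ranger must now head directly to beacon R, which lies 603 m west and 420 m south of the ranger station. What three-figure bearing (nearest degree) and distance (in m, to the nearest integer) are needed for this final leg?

073°, 1066 m

Leg 1 (246°, 1779 m): east 1779 sin 246° = -1625.20, north 1779 cos 246° = -723.58
Current position: (-1625.20, -723.58). Target: (-603, -420). Remaining: Δeast = 1022.20, Δnorth = 303.58.
Bearing = atan2(1022.20, 303.58) mod 360° = 73.46°; distance = √((1022.20)² + (303.58)²) = 1066.326 m.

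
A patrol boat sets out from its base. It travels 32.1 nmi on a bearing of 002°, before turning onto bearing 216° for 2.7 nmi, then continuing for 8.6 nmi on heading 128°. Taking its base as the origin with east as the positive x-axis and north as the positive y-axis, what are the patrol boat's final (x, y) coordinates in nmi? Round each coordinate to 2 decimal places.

Leg 1 (002°, 32.1 nmi): east 32.1 sin 2° = 1.12, north 32.1 cos 2° = 32.08
Leg 2 (216°, 2.7 nmi): east 2.7 sin 216° = -1.59, north 2.7 cos 216° = -2.18
Leg 3 (128°, 8.6 nmi): east 8.6 sin 128° = 6.78, north 8.6 cos 128° = -5.29
Summing: 6.31 nmi east, 24.60 nmi north → (6.31, 24.60).

(6.31, 24.60)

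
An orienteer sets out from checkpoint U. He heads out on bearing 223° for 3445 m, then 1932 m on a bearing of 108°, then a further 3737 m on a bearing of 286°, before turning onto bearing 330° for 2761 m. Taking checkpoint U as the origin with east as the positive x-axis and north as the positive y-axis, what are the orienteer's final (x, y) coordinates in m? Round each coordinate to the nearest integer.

Leg 1 (223°, 3445 m): east 3445 sin 223° = -2349.48, north 3445 cos 223° = -2519.51
Leg 2 (108°, 1932 m): east 1932 sin 108° = 1837.44, north 1932 cos 108° = -597.02
Leg 3 (286°, 3737 m): east 3737 sin 286° = -3592.23, north 3737 cos 286° = 1030.06
Leg 4 (330°, 2761 m): east 2761 sin 330° = -1380.50, north 2761 cos 330° = 2391.10
Summing: -5484.78 m east, 304.62 m north → (-5485, 305).

(-5485, 305)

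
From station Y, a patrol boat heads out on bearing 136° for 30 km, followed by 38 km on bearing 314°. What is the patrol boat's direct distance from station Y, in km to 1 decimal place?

Leg 1 (136°, 30 km): east 30 sin 136° = 20.84, north 30 cos 136° = -21.58
Leg 2 (314°, 38 km): east 38 sin 314° = -27.33, north 38 cos 314° = 26.40
Net: -6.50 east, 4.82 north. Distance = √((-6.50)² + (4.82)²) = 8.086 km.

8.1 km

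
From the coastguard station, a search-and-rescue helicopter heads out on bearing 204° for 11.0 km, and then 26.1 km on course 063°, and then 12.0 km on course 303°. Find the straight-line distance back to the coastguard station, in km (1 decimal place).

Leg 1 (204°, 11.0 km): east 11.0 sin 204° = -4.47, north 11.0 cos 204° = -10.05
Leg 2 (063°, 26.1 km): east 26.1 sin 63° = 23.26, north 26.1 cos 63° = 11.85
Leg 3 (303°, 12.0 km): east 12.0 sin 303° = -10.06, north 12.0 cos 303° = 6.54
Net: 8.72 east, 8.34 north. Distance = √((8.72)² + (8.34)²) = 12.061 km.

12.1 km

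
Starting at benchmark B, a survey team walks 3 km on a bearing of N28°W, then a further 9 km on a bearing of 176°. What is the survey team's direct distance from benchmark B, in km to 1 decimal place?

6.4 km

Leg 1 (N28°W, 3 km): east 3 sin 332° = -1.41, north 3 cos 332° = 2.65
Leg 2 (176°, 9 km): east 9 sin 176° = 0.63, north 9 cos 176° = -8.98
Net: -0.78 east, -6.33 north. Distance = √((-0.78)² + (-6.33)²) = 6.377 km.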